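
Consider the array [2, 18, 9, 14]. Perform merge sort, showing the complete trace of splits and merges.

Merge sort trace:

Split: [2, 18, 9, 14] -> [2, 18] and [9, 14]
  Split: [2, 18] -> [2] and [18]
  Merge: [2] + [18] -> [2, 18]
  Split: [9, 14] -> [9] and [14]
  Merge: [9] + [14] -> [9, 14]
Merge: [2, 18] + [9, 14] -> [2, 9, 14, 18]

Final sorted array: [2, 9, 14, 18]

The merge sort proceeds by recursively splitting the array and merging sorted halves.
After all merges, the sorted array is [2, 9, 14, 18].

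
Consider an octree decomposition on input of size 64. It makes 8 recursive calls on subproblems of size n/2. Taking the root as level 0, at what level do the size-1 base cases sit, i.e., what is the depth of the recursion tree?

For divide and conquer with division factor 2:

Problem sizes at each level:
Level 0: 64
Level 1: 32
Level 2: 16
Level 3: 8
Level 4: 4
Level 5: 2
Level 6: 1

The root is level 0 and the size-1 base case is level 6 (the tree spans levels 0 through 6, i.e. 7 levels counting the root), so the depth is the number of divisions: log_2(64) = 6

The recursion tree depth is log_2(64) = 6. At each level, the problem size is divided by 2, so it takes 6 divisions to reduce to a base case of size 1. The algorithm makes 8 recursive calls at each level.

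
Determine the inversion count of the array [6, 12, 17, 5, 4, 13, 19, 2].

Finding inversions in [6, 12, 17, 5, 4, 13, 19, 2]:

(0, 3): arr[0]=6 > arr[3]=5
(0, 4): arr[0]=6 > arr[4]=4
(0, 7): arr[0]=6 > arr[7]=2
(1, 3): arr[1]=12 > arr[3]=5
(1, 4): arr[1]=12 > arr[4]=4
(1, 7): arr[1]=12 > arr[7]=2
(2, 3): arr[2]=17 > arr[3]=5
(2, 4): arr[2]=17 > arr[4]=4
(2, 5): arr[2]=17 > arr[5]=13
(2, 7): arr[2]=17 > arr[7]=2
(3, 4): arr[3]=5 > arr[4]=4
(3, 7): arr[3]=5 > arr[7]=2
(4, 7): arr[4]=4 > arr[7]=2
(5, 7): arr[5]=13 > arr[7]=2
(6, 7): arr[6]=19 > arr[7]=2

Total inversions: 15

The array has 15 inversion(s): (0,3), (0,4), (0,7), (1,3), (1,4), (1,7), (2,3), (2,4), (2,5), (2,7), (3,4), (3,7), (4,7), (5,7), (6,7). Each pair (i,j) satisfies i < j and arr[i] > arr[j].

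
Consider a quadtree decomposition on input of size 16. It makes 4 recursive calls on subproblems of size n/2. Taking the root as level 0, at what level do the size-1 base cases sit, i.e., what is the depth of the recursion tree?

For divide and conquer with division factor 2:

Problem sizes at each level:
Level 0: 16
Level 1: 8
Level 2: 4
Level 3: 2
Level 4: 1

The root is level 0 and the size-1 base case is level 4 (the tree spans levels 0 through 4, i.e. 5 levels counting the root), so the depth is the number of divisions: log_2(16) = 4

The recursion tree depth is log_2(16) = 4. At each level, the problem size is divided by 2, so it takes 4 divisions to reduce to a base case of size 1. The algorithm makes 4 recursive calls at each level.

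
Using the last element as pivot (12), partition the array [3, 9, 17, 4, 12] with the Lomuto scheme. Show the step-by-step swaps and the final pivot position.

Lomuto partition with pivot = 12:

Initial array: [3, 9, 17, 4, 12]

arr[0]=3 <= 12: swap with position 0, array becomes [3, 9, 17, 4, 12]
arr[1]=9 <= 12: swap with position 1, array becomes [3, 9, 17, 4, 12]
arr[2]=17 > 12: no swap
arr[3]=4 <= 12: swap with position 2, array becomes [3, 9, 4, 17, 12]

Place pivot at position 3: [3, 9, 4, 12, 17]
Pivot position: 3

After partitioning with pivot 12, the array becomes [3, 9, 4, 12, 17]. The pivot is placed at index 3. All elements to the left of the pivot are <= 12, and all elements to the right are > 12.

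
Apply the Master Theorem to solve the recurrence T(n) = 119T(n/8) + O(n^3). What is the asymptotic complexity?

Master Theorem for T(n) = 119T(n/8) + O(n^3):

a = 119, b = 8, c = 3
log_b(a) = log_8(119) = 2.2983

Case 3: c = 3 > log_8(119) = 2.2983
T(n) = O(n^3) = O(n^3)

For T(n) = 119T(n/8) + O(n^3): log_8(119) = 2.2983. This is Case 3 of the Master Theorem (c > log_b(a), work dominated by root), giving O(n^3).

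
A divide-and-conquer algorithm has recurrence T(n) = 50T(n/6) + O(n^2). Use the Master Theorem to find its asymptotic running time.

Master Theorem for T(n) = 50T(n/6) + O(n^2):

a = 50, b = 6, c = 2
log_b(a) = log_6(50) = 2.1833

Case 1: c = 2 < log_6(50) = 2.1833
T(n) = O(n^(log_6 50))

For T(n) = 50T(n/6) + O(n^2): log_6(50) = 2.1833. This is Case 1 of the Master Theorem (c < log_b(a), work dominated by leaves), giving O(n^(log_6 50)).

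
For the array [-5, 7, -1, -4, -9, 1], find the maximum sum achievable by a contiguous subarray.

Using Kadane's algorithm on [-5, 7, -1, -4, -9, 1]:

Scanning through the array:
Position 1 (value 7): max_ending_here = 7, max_so_far = 7
Position 2 (value -1): max_ending_here = 6, max_so_far = 7
Position 3 (value -4): max_ending_here = 2, max_so_far = 7
Position 4 (value -9): max_ending_here = -7, max_so_far = 7
Position 5 (value 1): max_ending_here = 1, max_so_far = 7

Maximum subarray: [7]
Maximum sum: 7

The maximum subarray is [7] with sum 7. This subarray runs from index 1 to index 1.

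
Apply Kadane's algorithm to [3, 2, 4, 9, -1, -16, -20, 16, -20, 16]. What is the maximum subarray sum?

Using Kadane's algorithm on [3, 2, 4, 9, -1, -16, -20, 16, -20, 16]:

Scanning through the array:
Position 1 (value 2): max_ending_here = 5, max_so_far = 5
Position 2 (value 4): max_ending_here = 9, max_so_far = 9
Position 3 (value 9): max_ending_here = 18, max_so_far = 18
Position 4 (value -1): max_ending_here = 17, max_so_far = 18
Position 5 (value -16): max_ending_here = 1, max_so_far = 18
Position 6 (value -20): max_ending_here = -19, max_so_far = 18
Position 7 (value 16): max_ending_here = 16, max_so_far = 18
Position 8 (value -20): max_ending_here = -4, max_so_far = 18
Position 9 (value 16): max_ending_here = 16, max_so_far = 18

Maximum subarray: [3, 2, 4, 9]
Maximum sum: 18

The maximum subarray is [3, 2, 4, 9] with sum 18. This subarray runs from index 0 to index 3.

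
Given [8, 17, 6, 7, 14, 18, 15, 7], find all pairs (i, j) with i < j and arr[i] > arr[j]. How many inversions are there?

Finding inversions in [8, 17, 6, 7, 14, 18, 15, 7]:

(0, 2): arr[0]=8 > arr[2]=6
(0, 3): arr[0]=8 > arr[3]=7
(0, 7): arr[0]=8 > arr[7]=7
(1, 2): arr[1]=17 > arr[2]=6
(1, 3): arr[1]=17 > arr[3]=7
(1, 4): arr[1]=17 > arr[4]=14
(1, 6): arr[1]=17 > arr[6]=15
(1, 7): arr[1]=17 > arr[7]=7
(4, 7): arr[4]=14 > arr[7]=7
(5, 6): arr[5]=18 > arr[6]=15
(5, 7): arr[5]=18 > arr[7]=7
(6, 7): arr[6]=15 > arr[7]=7

Total inversions: 12

The array has 12 inversion(s): (0,2), (0,3), (0,7), (1,2), (1,3), (1,4), (1,6), (1,7), (4,7), (5,6), (5,7), (6,7). Each pair (i,j) satisfies i < j and arr[i] > arr[j].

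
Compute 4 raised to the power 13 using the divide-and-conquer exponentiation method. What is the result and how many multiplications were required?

Computing 4^13 by squaring (build up from 4^1; each line after the first costs one multiplication):

4^1 = 4
4^2 = (4^1)^2 = 4^2 = 16
4^3 = 4 * 4^2 = 4 * 16 = 64
4^6 = (4^3)^2 = 64^2 = 4096
4^12 = (4^6)^2 = 4096^2 = 16777216
4^13 = 4 * 4^12 = 4 * 16777216 = 67108864

Result: 67108864
Multiplications needed: 5 (5 lines after 4^1)

4^13 = 67108864. Using exponentiation by squaring, this requires 5 multiplications. The key idea: if the exponent is even, square the half-power; if odd, multiply by the base once.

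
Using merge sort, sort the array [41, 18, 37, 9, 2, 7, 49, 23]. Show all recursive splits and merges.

Merge sort trace:

Split: [41, 18, 37, 9, 2, 7, 49, 23] -> [41, 18, 37, 9] and [2, 7, 49, 23]
  Split: [41, 18, 37, 9] -> [41, 18] and [37, 9]
    Split: [41, 18] -> [41] and [18]
    Merge: [41] + [18] -> [18, 41]
    Split: [37, 9] -> [37] and [9]
    Merge: [37] + [9] -> [9, 37]
  Merge: [18, 41] + [9, 37] -> [9, 18, 37, 41]
  Split: [2, 7, 49, 23] -> [2, 7] and [49, 23]
    Split: [2, 7] -> [2] and [7]
    Merge: [2] + [7] -> [2, 7]
    Split: [49, 23] -> [49] and [23]
    Merge: [49] + [23] -> [23, 49]
  Merge: [2, 7] + [23, 49] -> [2, 7, 23, 49]
Merge: [9, 18, 37, 41] + [2, 7, 23, 49] -> [2, 7, 9, 18, 23, 37, 41, 49]

Final sorted array: [2, 7, 9, 18, 23, 37, 41, 49]

The merge sort proceeds by recursively splitting the array and merging sorted halves.
After all merges, the sorted array is [2, 7, 9, 18, 23, 37, 41, 49].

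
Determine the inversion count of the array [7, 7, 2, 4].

Finding inversions in [7, 7, 2, 4]:

(0, 2): arr[0]=7 > arr[2]=2
(0, 3): arr[0]=7 > arr[3]=4
(1, 2): arr[1]=7 > arr[2]=2
(1, 3): arr[1]=7 > arr[3]=4

Total inversions: 4

The array has 4 inversion(s): (0,2), (0,3), (1,2), (1,3). Each pair (i,j) satisfies i < j and arr[i] > arr[j].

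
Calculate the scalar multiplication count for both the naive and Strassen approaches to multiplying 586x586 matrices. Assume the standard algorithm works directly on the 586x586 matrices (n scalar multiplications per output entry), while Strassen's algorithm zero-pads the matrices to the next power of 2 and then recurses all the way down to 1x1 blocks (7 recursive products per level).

Matrix multiplication for 586x586 matrices:

Strassen's algorithm requires power-of-2 dimensions. Pad 586x586 to 1024x1024 (next power of 2).

Standard algorithm: 586^3 = 201230056 multiplications
Strassen's algorithm: 7^(log2(1024)) = 7^10 = 282475249 multiplications
Difference: 201230056 - 282475249 = -81245193 (Strassen uses MORE here due to padding overhead — for small or just-over-power-of-2 n, padding can outweigh the per-level savings)

Standard: 201230056 multiplications (586^3). Strassen: 282475249 multiplications (7^10, after padding to 1024x1024). Strassen reduces 8 recursive multiplications to 7 at each level.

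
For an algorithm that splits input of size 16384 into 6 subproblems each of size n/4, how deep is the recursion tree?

For divide and conquer with division factor 4:

Problem sizes at each level:
Level 0: 16384
Level 1: 4096
Level 2: 1024
Level 3: 256
Level 4: 64
Level 5: 16
Level 6: 4
Level 7: 1

The root is level 0 and the size-1 base case is level 7 (the tree spans levels 0 through 7, i.e. 8 levels counting the root), so the depth is the number of divisions: log_4(16384) = 7

The recursion tree depth is log_4(16384) = 7. At each level, the problem size is divided by 4, so it takes 7 divisions to reduce to a base case of size 1. The algorithm makes 6 recursive calls at each level.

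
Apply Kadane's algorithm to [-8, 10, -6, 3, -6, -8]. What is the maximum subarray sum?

Using Kadane's algorithm on [-8, 10, -6, 3, -6, -8]:

Scanning through the array:
Position 1 (value 10): max_ending_here = 10, max_so_far = 10
Position 2 (value -6): max_ending_here = 4, max_so_far = 10
Position 3 (value 3): max_ending_here = 7, max_so_far = 10
Position 4 (value -6): max_ending_here = 1, max_so_far = 10
Position 5 (value -8): max_ending_here = -7, max_so_far = 10

Maximum subarray: [10]
Maximum sum: 10

The maximum subarray is [10] with sum 10. This subarray runs from index 1 to index 1.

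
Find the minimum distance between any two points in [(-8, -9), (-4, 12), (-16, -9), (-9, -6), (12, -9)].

Computing all pairwise distances among 5 points:

d((-8, -9), (-4, 12)) = 21.3776
d((-8, -9), (-16, -9)) = 8.0
d((-8, -9), (-9, -6)) = 3.1623 <-- minimum
d((-8, -9), (12, -9)) = 20.0
d((-4, 12), (-16, -9)) = 24.1868
d((-4, 12), (-9, -6)) = 18.6815
d((-4, 12), (12, -9)) = 26.4008
d((-16, -9), (-9, -6)) = 7.6158
d((-16, -9), (12, -9)) = 28.0
d((-9, -6), (12, -9)) = 21.2132

Closest pair: (-8, -9) and (-9, -6) with distance 3.1623

The closest pair is (-8, -9) and (-9, -6) with Euclidean distance 3.1623. For 5 points, brute-force pairwise comparison is shown above. For large n, the divide-and-conquer algorithm (sort by x, recurse on halves, check the dividing strip) achieves O(n log n).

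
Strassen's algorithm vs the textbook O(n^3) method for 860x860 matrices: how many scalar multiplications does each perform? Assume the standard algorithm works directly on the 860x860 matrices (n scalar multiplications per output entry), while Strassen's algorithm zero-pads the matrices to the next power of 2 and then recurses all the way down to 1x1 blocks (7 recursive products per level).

Matrix multiplication for 860x860 matrices:

Strassen's algorithm requires power-of-2 dimensions. Pad 860x860 to 1024x1024 (next power of 2).

Standard algorithm: 860^3 = 636056000 multiplications
Strassen's algorithm: 7^(log2(1024)) = 7^10 = 282475249 multiplications
Savings: 636056000 - 282475249 = 353580751 multiplications

Standard: 636056000 multiplications (860^3). Strassen: 282475249 multiplications (7^10, after padding to 1024x1024). Strassen reduces 8 recursive multiplications to 7 at each level.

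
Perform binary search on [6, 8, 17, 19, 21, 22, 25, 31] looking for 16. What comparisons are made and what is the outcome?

Binary search for 16 in [6, 8, 17, 19, 21, 22, 25, 31]:

lo=0, hi=7, mid=3, arr[mid]=19 -> 19 > 16, search left half
lo=0, hi=2, mid=1, arr[mid]=8 -> 8 < 16, search right half
lo=2, hi=2, mid=2, arr[mid]=17 -> 17 > 16, search left half
lo=2 > hi=1, target 16 not found

Binary search determines that 16 is not in the array after 3 comparisons. The search space was exhausted without finding the target.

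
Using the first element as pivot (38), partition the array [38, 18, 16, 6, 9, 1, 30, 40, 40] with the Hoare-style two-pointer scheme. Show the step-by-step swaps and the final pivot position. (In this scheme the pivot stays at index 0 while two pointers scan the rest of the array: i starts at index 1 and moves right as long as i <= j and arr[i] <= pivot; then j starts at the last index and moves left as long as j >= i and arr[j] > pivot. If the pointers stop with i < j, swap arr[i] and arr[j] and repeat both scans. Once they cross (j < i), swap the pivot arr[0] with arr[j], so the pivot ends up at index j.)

Hoare-style two-pointer partition with pivot = 38:

Initial array: [38, 18, 16, 6, 9, 1, 30, 40, 40]

Pointers start at i = 1, j = 8.
i ends at 7, j ends at 6: the pointers have crossed (j < i), so scanning stops.

Swap pivot arr[0] with arr[6] to place pivot at position 6: [30, 18, 16, 6, 9, 1, 38, 40, 40]
Pivot position: 6

After partitioning with pivot 38, the array becomes [30, 18, 16, 6, 9, 1, 38, 40, 40]. The pivot is placed at index 6. All elements to the left of the pivot are <= 38, and all elements to the right are > 38.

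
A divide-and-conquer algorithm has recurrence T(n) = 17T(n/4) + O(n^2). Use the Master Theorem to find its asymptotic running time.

Master Theorem for T(n) = 17T(n/4) + O(n^2):

a = 17, b = 4, c = 2
log_b(a) = log_4(17) = 2.0437

Case 1: c = 2 < log_4(17) = 2.0437
T(n) = O(n^(log_4 17))

For T(n) = 17T(n/4) + O(n^2): log_4(17) = 2.0437. This is Case 1 of the Master Theorem (c < log_b(a), work dominated by leaves), giving O(n^(log_4 17)).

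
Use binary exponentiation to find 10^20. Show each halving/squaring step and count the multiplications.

Computing 10^20 by squaring (build up from 10^1; each line after the first costs one multiplication):

10^1 = 10
10^2 = (10^1)^2 = 10^2 = 100
10^4 = (10^2)^2 = 100^2 = 10000
10^5 = 10 * 10^4 = 10 * 10000 = 100000
10^10 = (10^5)^2 = 100000^2 = 10000000000
10^20 = (10^10)^2 = 10000000000^2 = 100000000000000000000

Result: 100000000000000000000
Multiplications needed: 5 (5 lines after 10^1)

10^20 = 100000000000000000000. Using exponentiation by squaring, this requires 5 multiplications. The key idea: if the exponent is even, square the half-power; if odd, multiply by the base once.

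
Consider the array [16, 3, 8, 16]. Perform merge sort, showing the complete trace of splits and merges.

Merge sort trace:

Split: [16, 3, 8, 16] -> [16, 3] and [8, 16]
  Split: [16, 3] -> [16] and [3]
  Merge: [16] + [3] -> [3, 16]
  Split: [8, 16] -> [8] and [16]
  Merge: [8] + [16] -> [8, 16]
Merge: [3, 16] + [8, 16] -> [3, 8, 16, 16]

Final sorted array: [3, 8, 16, 16]

The merge sort proceeds by recursively splitting the array and merging sorted halves.
After all merges, the sorted array is [3, 8, 16, 16].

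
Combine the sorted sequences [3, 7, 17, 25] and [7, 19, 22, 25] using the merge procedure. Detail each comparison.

Merging process:

Compare 3 vs 7: take 3 from left. Merged: [3]
Compare 7 vs 7: take 7 from left. Merged: [3, 7]
Compare 17 vs 7: take 7 from right. Merged: [3, 7, 7]
Compare 17 vs 19: take 17 from left. Merged: [3, 7, 7, 17]
Compare 25 vs 19: take 19 from right. Merged: [3, 7, 7, 17, 19]
Compare 25 vs 22: take 22 from right. Merged: [3, 7, 7, 17, 19, 22]
Compare 25 vs 25: take 25 from left. Merged: [3, 7, 7, 17, 19, 22, 25]
Append remaining from right: [25]. Merged: [3, 7, 7, 17, 19, 22, 25, 25]

Final merged array: [3, 7, 7, 17, 19, 22, 25, 25]
Total comparisons: 7

The merged array is [3, 7, 7, 17, 19, 22, 25, 25], requiring 7 comparisons. The merge step runs in O(n) time where n is the total number of elements.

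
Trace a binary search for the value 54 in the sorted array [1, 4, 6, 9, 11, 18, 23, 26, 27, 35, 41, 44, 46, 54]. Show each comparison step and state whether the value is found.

Binary search for 54 in [1, 4, 6, 9, 11, 18, 23, 26, 27, 35, 41, 44, 46, 54]:

lo=0, hi=13, mid=6, arr[mid]=23 -> 23 < 54, search right half
lo=7, hi=13, mid=10, arr[mid]=41 -> 41 < 54, search right half
lo=11, hi=13, mid=12, arr[mid]=46 -> 46 < 54, search right half
lo=13, hi=13, mid=13, arr[mid]=54 -> Found target at index 13!

Binary search finds 54 at index 13 after 4 comparisons. The search repeatedly halves the search space by comparing with the middle element.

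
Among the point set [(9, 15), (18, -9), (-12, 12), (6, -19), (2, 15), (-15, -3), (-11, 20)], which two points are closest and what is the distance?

Computing all pairwise distances among 7 points:

d((9, 15), (18, -9)) = 25.632
d((9, 15), (-12, 12)) = 21.2132
d((9, 15), (6, -19)) = 34.1321
d((9, 15), (2, 15)) = 7.0 <-- minimum
d((9, 15), (-15, -3)) = 30.0
d((9, 15), (-11, 20)) = 20.6155
d((18, -9), (-12, 12)) = 36.6197
d((18, -9), (6, -19)) = 15.6205
d((18, -9), (2, 15)) = 28.8444
d((18, -9), (-15, -3)) = 33.541
d((18, -9), (-11, 20)) = 41.0122
d((-12, 12), (6, -19)) = 35.8469
d((-12, 12), (2, 15)) = 14.3178
d((-12, 12), (-15, -3)) = 15.2971
d((-12, 12), (-11, 20)) = 8.0623
d((6, -19), (2, 15)) = 34.2345
d((6, -19), (-15, -3)) = 26.4008
d((6, -19), (-11, 20)) = 42.5441
d((2, 15), (-15, -3)) = 24.7588
d((2, 15), (-11, 20)) = 13.9284
d((-15, -3), (-11, 20)) = 23.3452

Closest pair: (9, 15) and (2, 15) with distance 7.0

The closest pair is (9, 15) and (2, 15) with Euclidean distance 7.0. For 7 points, brute-force pairwise comparison is shown above. For large n, the divide-and-conquer algorithm (sort by x, recurse on halves, check the dividing strip) achieves O(n log n).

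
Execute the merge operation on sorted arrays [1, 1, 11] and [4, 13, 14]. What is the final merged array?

Merging process:

Compare 1 vs 4: take 1 from left. Merged: [1]
Compare 1 vs 4: take 1 from left. Merged: [1, 1]
Compare 11 vs 4: take 4 from right. Merged: [1, 1, 4]
Compare 11 vs 13: take 11 from left. Merged: [1, 1, 4, 11]
Append remaining from right: [13, 14]. Merged: [1, 1, 4, 11, 13, 14]

Final merged array: [1, 1, 4, 11, 13, 14]
Total comparisons: 4

The merged array is [1, 1, 4, 11, 13, 14], requiring 4 comparisons. The merge step runs in O(n) time where n is the total number of elements.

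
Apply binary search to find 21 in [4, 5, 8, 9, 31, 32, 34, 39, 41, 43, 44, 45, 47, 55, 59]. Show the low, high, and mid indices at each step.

Binary search for 21 in [4, 5, 8, 9, 31, 32, 34, 39, 41, 43, 44, 45, 47, 55, 59]:

lo=0, hi=14, mid=7, arr[mid]=39 -> 39 > 21, search left half
lo=0, hi=6, mid=3, arr[mid]=9 -> 9 < 21, search right half
lo=4, hi=6, mid=5, arr[mid]=32 -> 32 > 21, search left half
lo=4, hi=4, mid=4, arr[mid]=31 -> 31 > 21, search left half
lo=4 > hi=3, target 21 not found

Binary search determines that 21 is not in the array after 4 comparisons. The search space was exhausted without finding the target.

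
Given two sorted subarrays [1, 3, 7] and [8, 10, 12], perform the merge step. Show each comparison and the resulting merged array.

Merging process:

Compare 1 vs 8: take 1 from left. Merged: [1]
Compare 3 vs 8: take 3 from left. Merged: [1, 3]
Compare 7 vs 8: take 7 from left. Merged: [1, 3, 7]
Append remaining from right: [8, 10, 12]. Merged: [1, 3, 7, 8, 10, 12]

Final merged array: [1, 3, 7, 8, 10, 12]
Total comparisons: 3

The merged array is [1, 3, 7, 8, 10, 12], requiring 3 comparisons. The merge step runs in O(n) time where n is the total number of elements.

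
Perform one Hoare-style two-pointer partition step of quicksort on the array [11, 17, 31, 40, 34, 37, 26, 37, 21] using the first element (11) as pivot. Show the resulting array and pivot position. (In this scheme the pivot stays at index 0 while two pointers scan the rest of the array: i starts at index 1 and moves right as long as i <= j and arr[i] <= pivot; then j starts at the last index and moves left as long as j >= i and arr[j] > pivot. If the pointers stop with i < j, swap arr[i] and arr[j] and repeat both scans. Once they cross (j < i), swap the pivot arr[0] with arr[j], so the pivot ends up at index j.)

Hoare-style two-pointer partition with pivot = 11:

Initial array: [11, 17, 31, 40, 34, 37, 26, 37, 21]

Pointers start at i = 1, j = 8.
i ends at 1, j ends at 0: the pointers have crossed (j < i), so scanning stops.

j = 0, so swapping arr[0] with arr[j] leaves the pivot at position 0: [11, 17, 31, 40, 34, 37, 26, 37, 21]
Pivot position: 0

After partitioning with pivot 11, the array becomes [11, 17, 31, 40, 34, 37, 26, 37, 21]. The pivot is placed at index 0. All elements to the left of the pivot are <= 11, and all elements to the right are > 11.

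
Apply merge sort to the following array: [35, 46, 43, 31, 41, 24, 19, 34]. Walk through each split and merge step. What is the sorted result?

Merge sort trace:

Split: [35, 46, 43, 31, 41, 24, 19, 34] -> [35, 46, 43, 31] and [41, 24, 19, 34]
  Split: [35, 46, 43, 31] -> [35, 46] and [43, 31]
    Split: [35, 46] -> [35] and [46]
    Merge: [35] + [46] -> [35, 46]
    Split: [43, 31] -> [43] and [31]
    Merge: [43] + [31] -> [31, 43]
  Merge: [35, 46] + [31, 43] -> [31, 35, 43, 46]
  Split: [41, 24, 19, 34] -> [41, 24] and [19, 34]
    Split: [41, 24] -> [41] and [24]
    Merge: [41] + [24] -> [24, 41]
    Split: [19, 34] -> [19] and [34]
    Merge: [19] + [34] -> [19, 34]
  Merge: [24, 41] + [19, 34] -> [19, 24, 34, 41]
Merge: [31, 35, 43, 46] + [19, 24, 34, 41] -> [19, 24, 31, 34, 35, 41, 43, 46]

Final sorted array: [19, 24, 31, 34, 35, 41, 43, 46]

The merge sort proceeds by recursively splitting the array and merging sorted halves.
After all merges, the sorted array is [19, 24, 31, 34, 35, 41, 43, 46].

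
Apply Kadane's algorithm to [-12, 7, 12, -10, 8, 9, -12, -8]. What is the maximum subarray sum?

Using Kadane's algorithm on [-12, 7, 12, -10, 8, 9, -12, -8]:

Scanning through the array:
Position 1 (value 7): max_ending_here = 7, max_so_far = 7
Position 2 (value 12): max_ending_here = 19, max_so_far = 19
Position 3 (value -10): max_ending_here = 9, max_so_far = 19
Position 4 (value 8): max_ending_here = 17, max_so_far = 19
Position 5 (value 9): max_ending_here = 26, max_so_far = 26
Position 6 (value -12): max_ending_here = 14, max_so_far = 26
Position 7 (value -8): max_ending_here = 6, max_so_far = 26

Maximum subarray: [7, 12, -10, 8, 9]
Maximum sum: 26

The maximum subarray is [7, 12, -10, 8, 9] with sum 26. This subarray runs from index 1 to index 5.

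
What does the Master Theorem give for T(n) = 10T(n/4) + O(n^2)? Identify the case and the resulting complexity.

Master Theorem for T(n) = 10T(n/4) + O(n^2):

a = 10, b = 4, c = 2
log_b(a) = log_4(10) = 1.6610

Case 3: c = 2 > log_4(10) = 1.6610
T(n) = O(n^2) = O(n^2)

For T(n) = 10T(n/4) + O(n^2): log_4(10) = 1.6610. This is Case 3 of the Master Theorem (c > log_b(a), work dominated by root), giving O(n^2).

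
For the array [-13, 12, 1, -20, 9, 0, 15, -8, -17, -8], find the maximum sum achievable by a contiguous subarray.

Using Kadane's algorithm on [-13, 12, 1, -20, 9, 0, 15, -8, -17, -8]:

Scanning through the array:
Position 1 (value 12): max_ending_here = 12, max_so_far = 12
Position 2 (value 1): max_ending_here = 13, max_so_far = 13
Position 3 (value -20): max_ending_here = -7, max_so_far = 13
Position 4 (value 9): max_ending_here = 9, max_so_far = 13
Position 5 (value 0): max_ending_here = 9, max_so_far = 13
Position 6 (value 15): max_ending_here = 24, max_so_far = 24
Position 7 (value -8): max_ending_here = 16, max_so_far = 24
Position 8 (value -17): max_ending_here = -1, max_so_far = 24
Position 9 (value -8): max_ending_here = -8, max_so_far = 24

Maximum subarray: [9, 0, 15]
Maximum sum: 24

The maximum subarray is [9, 0, 15] with sum 24. This subarray runs from index 4 to index 6.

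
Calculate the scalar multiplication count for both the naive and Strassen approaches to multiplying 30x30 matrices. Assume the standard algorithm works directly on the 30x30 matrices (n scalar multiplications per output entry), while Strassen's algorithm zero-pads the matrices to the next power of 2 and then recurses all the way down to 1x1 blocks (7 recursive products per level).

Matrix multiplication for 30x30 matrices:

Strassen's algorithm requires power-of-2 dimensions. Pad 30x30 to 32x32 (next power of 2).

Standard algorithm: 30^3 = 27000 multiplications
Strassen's algorithm: 7^(log2(32)) = 7^5 = 16807 multiplications
Savings: 27000 - 16807 = 10193 multiplications

Standard: 27000 multiplications (30^3). Strassen: 16807 multiplications (7^5, after padding to 32x32). Strassen reduces 8 recursive multiplications to 7 at each level.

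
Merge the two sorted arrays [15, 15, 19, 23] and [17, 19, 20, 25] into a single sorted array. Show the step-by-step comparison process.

Merging process:

Compare 15 vs 17: take 15 from left. Merged: [15]
Compare 15 vs 17: take 15 from left. Merged: [15, 15]
Compare 19 vs 17: take 17 from right. Merged: [15, 15, 17]
Compare 19 vs 19: take 19 from left. Merged: [15, 15, 17, 19]
Compare 23 vs 19: take 19 from right. Merged: [15, 15, 17, 19, 19]
Compare 23 vs 20: take 20 from right. Merged: [15, 15, 17, 19, 19, 20]
Compare 23 vs 25: take 23 from left. Merged: [15, 15, 17, 19, 19, 20, 23]
Append remaining from right: [25]. Merged: [15, 15, 17, 19, 19, 20, 23, 25]

Final merged array: [15, 15, 17, 19, 19, 20, 23, 25]
Total comparisons: 7

The merged array is [15, 15, 17, 19, 19, 20, 23, 25], requiring 7 comparisons. The merge step runs in O(n) time where n is the total number of elements.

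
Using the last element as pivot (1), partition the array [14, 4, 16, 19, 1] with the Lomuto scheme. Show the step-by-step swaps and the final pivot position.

Lomuto partition with pivot = 1:

Initial array: [14, 4, 16, 19, 1]

arr[0]=14 > 1: no swap
arr[1]=4 > 1: no swap
arr[2]=16 > 1: no swap
arr[3]=19 > 1: no swap

Place pivot at position 0: [1, 4, 16, 19, 14]
Pivot position: 0

After partitioning with pivot 1, the array becomes [1, 4, 16, 19, 14]. The pivot is placed at index 0. All elements to the left of the pivot are <= 1, and all elements to the right are > 1.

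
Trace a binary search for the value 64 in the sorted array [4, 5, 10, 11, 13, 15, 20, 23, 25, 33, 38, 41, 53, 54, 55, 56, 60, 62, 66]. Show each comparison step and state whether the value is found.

Binary search for 64 in [4, 5, 10, 11, 13, 15, 20, 23, 25, 33, 38, 41, 53, 54, 55, 56, 60, 62, 66]:

lo=0, hi=18, mid=9, arr[mid]=33 -> 33 < 64, search right half
lo=10, hi=18, mid=14, arr[mid]=55 -> 55 < 64, search right half
lo=15, hi=18, mid=16, arr[mid]=60 -> 60 < 64, search right half
lo=17, hi=18, mid=17, arr[mid]=62 -> 62 < 64, search right half
lo=18, hi=18, mid=18, arr[mid]=66 -> 66 > 64, search left half
lo=18 > hi=17, target 64 not found

Binary search determines that 64 is not in the array after 5 comparisons. The search space was exhausted without finding the target.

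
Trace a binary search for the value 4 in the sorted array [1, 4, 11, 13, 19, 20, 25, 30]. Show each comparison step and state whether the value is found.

Binary search for 4 in [1, 4, 11, 13, 19, 20, 25, 30]:

lo=0, hi=7, mid=3, arr[mid]=13 -> 13 > 4, search left half
lo=0, hi=2, mid=1, arr[mid]=4 -> Found target at index 1!

Binary search finds 4 at index 1 after 2 comparisons. The search repeatedly halves the search space by comparing with the middle element.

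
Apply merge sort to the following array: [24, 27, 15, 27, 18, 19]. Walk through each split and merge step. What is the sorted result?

Merge sort trace:

Split: [24, 27, 15, 27, 18, 19] -> [24, 27, 15] and [27, 18, 19]
  Split: [24, 27, 15] -> [24] and [27, 15]
    Split: [27, 15] -> [27] and [15]
    Merge: [27] + [15] -> [15, 27]
  Merge: [24] + [15, 27] -> [15, 24, 27]
  Split: [27, 18, 19] -> [27] and [18, 19]
    Split: [18, 19] -> [18] and [19]
    Merge: [18] + [19] -> [18, 19]
  Merge: [27] + [18, 19] -> [18, 19, 27]
Merge: [15, 24, 27] + [18, 19, 27] -> [15, 18, 19, 24, 27, 27]

Final sorted array: [15, 18, 19, 24, 27, 27]

The merge sort proceeds by recursively splitting the array and merging sorted halves.
After all merges, the sorted array is [15, 18, 19, 24, 27, 27].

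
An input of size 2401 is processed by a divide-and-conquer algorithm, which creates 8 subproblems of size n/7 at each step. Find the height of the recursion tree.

For divide and conquer with division factor 7:

Problem sizes at each level:
Level 0: 2401
Level 1: 343
Level 2: 49
Level 3: 7
Level 4: 1

The root is level 0 and the size-1 base case is level 4 (the tree spans levels 0 through 4, i.e. 5 levels counting the root), so the depth is the number of divisions: log_7(2401) = 4

The recursion tree depth is log_7(2401) = 4. At each level, the problem size is divided by 7, so it takes 4 divisions to reduce to a base case of size 1. The algorithm makes 8 recursive calls at each level.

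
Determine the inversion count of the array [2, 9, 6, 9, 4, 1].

Finding inversions in [2, 9, 6, 9, 4, 1]:

(0, 5): arr[0]=2 > arr[5]=1
(1, 2): arr[1]=9 > arr[2]=6
(1, 4): arr[1]=9 > arr[4]=4
(1, 5): arr[1]=9 > arr[5]=1
(2, 4): arr[2]=6 > arr[4]=4
(2, 5): arr[2]=6 > arr[5]=1
(3, 4): arr[3]=9 > arr[4]=4
(3, 5): arr[3]=9 > arr[5]=1
(4, 5): arr[4]=4 > arr[5]=1

Total inversions: 9

The array has 9 inversion(s): (0,5), (1,2), (1,4), (1,5), (2,4), (2,5), (3,4), (3,5), (4,5). Each pair (i,j) satisfies i < j and arr[i] > arr[j].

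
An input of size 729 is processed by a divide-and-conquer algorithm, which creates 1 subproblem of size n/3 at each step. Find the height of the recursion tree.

For divide and conquer with division factor 3:

Problem sizes at each level:
Level 0: 729
Level 1: 243
Level 2: 81
Level 3: 27
Level 4: 9
Level 5: 3
Level 6: 1

The root is level 0 and the size-1 base case is level 6 (the tree spans levels 0 through 6, i.e. 7 levels counting the root), so the depth is the number of divisions: log_3(729) = 6

The recursion tree depth is log_3(729) = 6. At each level, the problem size is divided by 3, so it takes 6 divisions to reduce to a base case of size 1. The algorithm makes 1 recursive call at each level.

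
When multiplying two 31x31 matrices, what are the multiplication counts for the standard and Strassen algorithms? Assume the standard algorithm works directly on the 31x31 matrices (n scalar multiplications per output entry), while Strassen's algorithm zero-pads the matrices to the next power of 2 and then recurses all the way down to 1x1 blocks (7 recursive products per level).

Matrix multiplication for 31x31 matrices:

Strassen's algorithm requires power-of-2 dimensions. Pad 31x31 to 32x32 (next power of 2).

Standard algorithm: 31^3 = 29791 multiplications
Strassen's algorithm: 7^(log2(32)) = 7^5 = 16807 multiplications
Savings: 29791 - 16807 = 12984 multiplications

Standard: 29791 multiplications (31^3). Strassen: 16807 multiplications (7^5, after padding to 32x32). Strassen reduces 8 recursive multiplications to 7 at each level.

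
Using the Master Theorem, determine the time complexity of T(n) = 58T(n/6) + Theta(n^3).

Master Theorem for T(n) = 58T(n/6) + O(n^3):

a = 58, b = 6, c = 3
log_b(a) = log_6(58) = 2.2662

Case 3: c = 3 > log_6(58) = 2.2662
T(n) = O(n^3) = O(n^3)

For T(n) = 58T(n/6) + O(n^3): log_6(58) = 2.2662. This is Case 3 of the Master Theorem (c > log_b(a), work dominated by root), giving O(n^3).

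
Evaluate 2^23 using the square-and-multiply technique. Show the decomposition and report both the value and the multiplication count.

Computing 2^23 by squaring (build up from 2^1; each line after the first costs one multiplication):

2^1 = 2
2^2 = (2^1)^2 = 2^2 = 4
2^4 = (2^2)^2 = 4^2 = 16
2^5 = 2 * 2^4 = 2 * 16 = 32
2^10 = (2^5)^2 = 32^2 = 1024
2^11 = 2 * 2^10 = 2 * 1024 = 2048
2^22 = (2^11)^2 = 2048^2 = 4194304
2^23 = 2 * 2^22 = 2 * 4194304 = 8388608

Result: 8388608
Multiplications needed: 7 (7 lines after 2^1)

2^23 = 8388608. Using exponentiation by squaring, this requires 7 multiplications. The key idea: if the exponent is even, square the half-power; if odd, multiply by the base once.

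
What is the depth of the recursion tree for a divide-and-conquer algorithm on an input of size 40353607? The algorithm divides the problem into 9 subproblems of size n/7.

For divide and conquer with division factor 7:

Problem sizes at each level:
Level 0: 40353607
Level 1: 5764801
Level 2: 823543
Level 3: 117649
Level 4: 16807
Level 5: 2401
Level 6: 343
Level 7: 49
Level 8: 7
Level 9: 1

The root is level 0 and the size-1 base case is level 9 (the tree spans levels 0 through 9, i.e. 10 levels counting the root), so the depth is the number of divisions: log_7(40353607) = 9

The recursion tree depth is log_7(40353607) = 9. At each level, the problem size is divided by 7, so it takes 9 divisions to reduce to a base case of size 1. The algorithm makes 9 recursive calls at each level.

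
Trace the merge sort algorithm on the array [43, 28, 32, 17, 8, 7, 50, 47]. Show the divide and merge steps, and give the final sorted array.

Merge sort trace:

Split: [43, 28, 32, 17, 8, 7, 50, 47] -> [43, 28, 32, 17] and [8, 7, 50, 47]
  Split: [43, 28, 32, 17] -> [43, 28] and [32, 17]
    Split: [43, 28] -> [43] and [28]
    Merge: [43] + [28] -> [28, 43]
    Split: [32, 17] -> [32] and [17]
    Merge: [32] + [17] -> [17, 32]
  Merge: [28, 43] + [17, 32] -> [17, 28, 32, 43]
  Split: [8, 7, 50, 47] -> [8, 7] and [50, 47]
    Split: [8, 7] -> [8] and [7]
    Merge: [8] + [7] -> [7, 8]
    Split: [50, 47] -> [50] and [47]
    Merge: [50] + [47] -> [47, 50]
  Merge: [7, 8] + [47, 50] -> [7, 8, 47, 50]
Merge: [17, 28, 32, 43] + [7, 8, 47, 50] -> [7, 8, 17, 28, 32, 43, 47, 50]

Final sorted array: [7, 8, 17, 28, 32, 43, 47, 50]

The merge sort proceeds by recursively splitting the array and merging sorted halves.
After all merges, the sorted array is [7, 8, 17, 28, 32, 43, 47, 50].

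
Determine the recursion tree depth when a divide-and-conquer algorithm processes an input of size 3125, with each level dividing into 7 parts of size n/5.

For divide and conquer with division factor 5:

Problem sizes at each level:
Level 0: 3125
Level 1: 625
Level 2: 125
Level 3: 25
Level 4: 5
Level 5: 1

The root is level 0 and the size-1 base case is level 5 (the tree spans levels 0 through 5, i.e. 6 levels counting the root), so the depth is the number of divisions: log_5(3125) = 5

The recursion tree depth is log_5(3125) = 5. At each level, the problem size is divided by 5, so it takes 5 divisions to reduce to a base case of size 1. The algorithm makes 7 recursive calls at each level.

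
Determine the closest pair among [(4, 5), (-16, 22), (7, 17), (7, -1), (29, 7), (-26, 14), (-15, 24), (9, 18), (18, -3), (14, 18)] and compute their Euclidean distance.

Computing all pairwise distances among 10 points:

d((4, 5), (-16, 22)) = 26.2488
d((4, 5), (7, 17)) = 12.3693
d((4, 5), (7, -1)) = 6.7082
d((4, 5), (29, 7)) = 25.0799
d((4, 5), (-26, 14)) = 31.3209
d((4, 5), (-15, 24)) = 26.8701
d((4, 5), (9, 18)) = 13.9284
d((4, 5), (18, -3)) = 16.1245
d((4, 5), (14, 18)) = 16.4012
d((-16, 22), (7, 17)) = 23.5372
d((-16, 22), (7, -1)) = 32.5269
d((-16, 22), (29, 7)) = 47.4342
d((-16, 22), (-26, 14)) = 12.8062
d((-16, 22), (-15, 24)) = 2.2361 <-- minimum
d((-16, 22), (9, 18)) = 25.318
d((-16, 22), (18, -3)) = 42.2019
d((-16, 22), (14, 18)) = 30.2655
d((7, 17), (7, -1)) = 18.0
d((7, 17), (29, 7)) = 24.1661
d((7, 17), (-26, 14)) = 33.1361
d((7, 17), (-15, 24)) = 23.0868
d((7, 17), (9, 18)) = 2.2361 <-- minimum
d((7, 17), (18, -3)) = 22.8254
d((7, 17), (14, 18)) = 7.0711
d((7, -1), (29, 7)) = 23.4094
d((7, -1), (-26, 14)) = 36.2491
d((7, -1), (-15, 24)) = 33.3017
d((7, -1), (9, 18)) = 19.105
d((7, -1), (18, -3)) = 11.1803
d((7, -1), (14, 18)) = 20.2485
d((29, 7), (-26, 14)) = 55.4437
d((29, 7), (-15, 24)) = 47.1699
d((29, 7), (9, 18)) = 22.8254
d((29, 7), (18, -3)) = 14.8661
d((29, 7), (14, 18)) = 18.6011
d((-26, 14), (-15, 24)) = 14.8661
d((-26, 14), (9, 18)) = 35.2278
d((-26, 14), (18, -3)) = 47.1699
d((-26, 14), (14, 18)) = 40.1995
d((-15, 24), (9, 18)) = 24.7386
d((-15, 24), (18, -3)) = 42.638
d((-15, 24), (14, 18)) = 29.6142
d((9, 18), (18, -3)) = 22.8473
d((9, 18), (14, 18)) = 5.0
d((18, -3), (14, 18)) = 21.3776

Minimum distance: 2.2361 (tie among 2 pairs: (-16, 22) and (-15, 24); (7, 17) and (9, 18))

The minimum Euclidean distance is 2.2361. There is a tie: 2 pairs achieve this minimum — (-16, 22) and (-15, 24); (7, 17) and (9, 18). Any of these is a valid closest pair. For 10 points, brute-force pairwise comparison is shown above. For large n, the divide-and-conquer algorithm (sort by x, recurse on halves, check the dividing strip) achieves O(n log n).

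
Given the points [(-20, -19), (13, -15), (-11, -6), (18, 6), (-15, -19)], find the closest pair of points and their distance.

Computing all pairwise distances among 5 points:

d((-20, -19), (13, -15)) = 33.2415
d((-20, -19), (-11, -6)) = 15.8114
d((-20, -19), (18, 6)) = 45.4863
d((-20, -19), (-15, -19)) = 5.0 <-- minimum
d((13, -15), (-11, -6)) = 25.632
d((13, -15), (18, 6)) = 21.587
d((13, -15), (-15, -19)) = 28.2843
d((-11, -6), (18, 6)) = 31.3847
d((-11, -6), (-15, -19)) = 13.6015
d((18, 6), (-15, -19)) = 41.4005

Closest pair: (-20, -19) and (-15, -19) with distance 5.0

The closest pair is (-20, -19) and (-15, -19) with Euclidean distance 5.0. For 5 points, brute-force pairwise comparison is shown above. For large n, the divide-and-conquer algorithm (sort by x, recurse on halves, check the dividing strip) achieves O(n log n).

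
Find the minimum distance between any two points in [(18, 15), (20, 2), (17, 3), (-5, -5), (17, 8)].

Computing all pairwise distances among 5 points:

d((18, 15), (20, 2)) = 13.1529
d((18, 15), (17, 3)) = 12.0416
d((18, 15), (-5, -5)) = 30.4795
d((18, 15), (17, 8)) = 7.0711
d((20, 2), (17, 3)) = 3.1623 <-- minimum
d((20, 2), (-5, -5)) = 25.9615
d((20, 2), (17, 8)) = 6.7082
d((17, 3), (-5, -5)) = 23.4094
d((17, 3), (17, 8)) = 5.0
d((-5, -5), (17, 8)) = 25.5539

Closest pair: (20, 2) and (17, 3) with distance 3.1623

The closest pair is (20, 2) and (17, 3) with Euclidean distance 3.1623. For 5 points, brute-force pairwise comparison is shown above. For large n, the divide-and-conquer algorithm (sort by x, recurse on halves, check the dividing strip) achieves O(n log n).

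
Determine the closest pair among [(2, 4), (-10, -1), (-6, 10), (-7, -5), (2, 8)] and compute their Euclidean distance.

Computing all pairwise distances among 5 points:

d((2, 4), (-10, -1)) = 13.0
d((2, 4), (-6, 10)) = 10.0
d((2, 4), (-7, -5)) = 12.7279
d((2, 4), (2, 8)) = 4.0 <-- minimum
d((-10, -1), (-6, 10)) = 11.7047
d((-10, -1), (-7, -5)) = 5.0
d((-10, -1), (2, 8)) = 15.0
d((-6, 10), (-7, -5)) = 15.0333
d((-6, 10), (2, 8)) = 8.2462
d((-7, -5), (2, 8)) = 15.8114

Closest pair: (2, 4) and (2, 8) with distance 4.0

The closest pair is (2, 4) and (2, 8) with Euclidean distance 4.0. For 5 points, brute-force pairwise comparison is shown above. For large n, the divide-and-conquer algorithm (sort by x, recurse on halves, check the dividing strip) achieves O(n log n).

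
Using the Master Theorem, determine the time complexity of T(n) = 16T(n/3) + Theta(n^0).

Master Theorem for T(n) = 16T(n/3) + O(n^0):

a = 16, b = 3, c = 0
log_b(a) = log_3(16) = 2.5237

Case 1: c = 0 < log_3(16) = 2.5237
T(n) = O(n^(log_3 16))

For T(n) = 16T(n/3) + O(n^0): log_3(16) = 2.5237. This is Case 1 of the Master Theorem (c < log_b(a), work dominated by leaves), giving O(n^(log_3 16)).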